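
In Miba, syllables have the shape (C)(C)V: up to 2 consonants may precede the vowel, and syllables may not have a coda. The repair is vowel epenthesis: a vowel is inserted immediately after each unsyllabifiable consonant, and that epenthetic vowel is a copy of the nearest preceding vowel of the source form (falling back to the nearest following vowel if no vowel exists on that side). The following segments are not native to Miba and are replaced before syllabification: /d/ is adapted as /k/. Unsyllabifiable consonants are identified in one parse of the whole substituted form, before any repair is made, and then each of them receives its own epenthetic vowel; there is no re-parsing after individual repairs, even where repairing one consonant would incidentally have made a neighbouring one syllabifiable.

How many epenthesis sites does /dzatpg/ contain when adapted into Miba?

After substitution the input is /kzatpg/.
The unsyllabifiable consonants are /t/, /p/, /g/; each receives one epenthetic vowel.

3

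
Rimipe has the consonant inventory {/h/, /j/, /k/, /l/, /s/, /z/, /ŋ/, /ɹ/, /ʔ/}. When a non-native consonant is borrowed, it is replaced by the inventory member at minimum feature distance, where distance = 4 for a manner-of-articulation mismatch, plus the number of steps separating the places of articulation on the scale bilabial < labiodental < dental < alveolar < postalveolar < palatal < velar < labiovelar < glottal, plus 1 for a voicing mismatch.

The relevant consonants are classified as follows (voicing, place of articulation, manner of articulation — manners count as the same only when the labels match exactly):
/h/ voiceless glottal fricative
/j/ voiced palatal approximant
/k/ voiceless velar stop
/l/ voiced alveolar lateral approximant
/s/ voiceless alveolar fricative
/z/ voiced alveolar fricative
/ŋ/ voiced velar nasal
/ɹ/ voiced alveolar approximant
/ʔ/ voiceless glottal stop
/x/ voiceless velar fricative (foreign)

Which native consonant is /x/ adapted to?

h

/h/ is closest: same manner (fricative), place distance 2 (velar→glottal), same voicing; total 2. Next closest is /s/ at distance 3.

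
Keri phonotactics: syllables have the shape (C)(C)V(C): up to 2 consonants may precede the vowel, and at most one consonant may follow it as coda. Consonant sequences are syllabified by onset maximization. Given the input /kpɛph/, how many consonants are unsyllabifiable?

1

Syllabifying with onset maximization leaves /h/ stranded (at most one coda consonant is licensed; onsets may contain at most 2 consonants).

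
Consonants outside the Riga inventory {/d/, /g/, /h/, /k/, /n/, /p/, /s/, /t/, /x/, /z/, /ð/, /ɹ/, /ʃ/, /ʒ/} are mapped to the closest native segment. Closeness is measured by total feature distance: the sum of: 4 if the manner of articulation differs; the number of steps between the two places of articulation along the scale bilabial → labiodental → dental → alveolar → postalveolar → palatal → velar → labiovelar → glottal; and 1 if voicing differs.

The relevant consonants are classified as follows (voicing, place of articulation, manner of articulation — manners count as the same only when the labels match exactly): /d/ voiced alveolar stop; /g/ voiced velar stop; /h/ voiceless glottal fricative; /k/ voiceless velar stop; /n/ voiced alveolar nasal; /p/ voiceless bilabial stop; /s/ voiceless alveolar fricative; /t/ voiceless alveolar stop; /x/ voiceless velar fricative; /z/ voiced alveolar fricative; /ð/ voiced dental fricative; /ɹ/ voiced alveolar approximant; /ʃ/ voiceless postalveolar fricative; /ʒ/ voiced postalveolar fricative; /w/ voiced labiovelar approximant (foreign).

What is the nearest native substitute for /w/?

/ɹ/ is closest: same manner (approximant), place distance 4 (labiovelar→alveolar), same voicing; total 4. Next closest is /g/ at distance 5.

ɹ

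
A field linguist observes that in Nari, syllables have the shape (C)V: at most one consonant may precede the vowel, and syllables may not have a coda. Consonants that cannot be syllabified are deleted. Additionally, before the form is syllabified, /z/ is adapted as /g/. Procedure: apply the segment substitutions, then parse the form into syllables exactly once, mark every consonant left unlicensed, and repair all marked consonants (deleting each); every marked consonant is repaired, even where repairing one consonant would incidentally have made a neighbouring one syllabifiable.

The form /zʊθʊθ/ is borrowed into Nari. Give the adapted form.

gʊθʊ

Substitution: /z/ → /g/, giving /gʊθʊθ/.
Under (C)V, the unsyllabifiable consonants are /θ/ (no codas are permitted; onsets are limited to one consonant).
Each unlicensed consonant is deleted: /θ/.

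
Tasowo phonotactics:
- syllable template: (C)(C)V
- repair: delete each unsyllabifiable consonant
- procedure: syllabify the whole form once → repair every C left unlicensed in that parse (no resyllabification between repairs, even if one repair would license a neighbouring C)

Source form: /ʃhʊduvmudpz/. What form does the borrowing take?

ʃhʊduvmu

The consonants /d/, /p/, /z/ cannot be parsed into a legal (C)(C)V syllable (no codas are permitted; onsets may contain at most 2 consonants).
Each unlicensed consonant is deleted: /d/, /p/, /z/.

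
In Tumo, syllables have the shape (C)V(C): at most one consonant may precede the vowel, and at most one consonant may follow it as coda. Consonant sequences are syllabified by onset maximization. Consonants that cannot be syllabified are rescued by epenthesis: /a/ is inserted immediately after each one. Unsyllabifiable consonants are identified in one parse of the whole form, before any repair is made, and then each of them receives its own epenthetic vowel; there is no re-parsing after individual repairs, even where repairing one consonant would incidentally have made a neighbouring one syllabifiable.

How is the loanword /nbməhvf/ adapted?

Under (C)V(C), the unsyllabifiable consonants are /n/, /b/, /v/, /f/ (at most one coda consonant is licensed; onsets are limited to one consonant).
Each unlicensed consonant becomes the onset of a new syllable: /n/ → /na/, /b/ → /ba/, /v/ → /va/, /f/ → /fa/.

nabaməhvafa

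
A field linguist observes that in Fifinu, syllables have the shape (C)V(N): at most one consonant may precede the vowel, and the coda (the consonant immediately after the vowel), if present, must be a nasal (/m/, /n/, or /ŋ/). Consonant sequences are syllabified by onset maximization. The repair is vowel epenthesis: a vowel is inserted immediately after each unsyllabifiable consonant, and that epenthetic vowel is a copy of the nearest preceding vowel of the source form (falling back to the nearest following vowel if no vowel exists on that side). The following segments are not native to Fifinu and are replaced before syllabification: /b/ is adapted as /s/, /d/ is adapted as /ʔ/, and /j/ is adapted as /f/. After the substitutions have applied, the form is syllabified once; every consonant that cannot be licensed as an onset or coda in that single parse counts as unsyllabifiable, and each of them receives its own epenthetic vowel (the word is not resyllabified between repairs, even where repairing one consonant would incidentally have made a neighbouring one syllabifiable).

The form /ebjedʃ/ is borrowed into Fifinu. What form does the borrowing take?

Substitution: /b/ → /s/, /j/ → /f/, /d/ → /ʔ/, giving /esfeʔʃ/.
Syllabifying with onset maximization leaves /s/, /ʔ/, /ʃ/ stranded (only a nasal (/m/, /n/, or /ŋ/) is licensed in coda position; onsets are limited to one consonant).
Each unlicensed consonant becomes the onset of a new syllable: /s/ → /se/, /ʔ/ → /ʔe/, /ʃ/ → /ʃe/.

esefeʔeʃe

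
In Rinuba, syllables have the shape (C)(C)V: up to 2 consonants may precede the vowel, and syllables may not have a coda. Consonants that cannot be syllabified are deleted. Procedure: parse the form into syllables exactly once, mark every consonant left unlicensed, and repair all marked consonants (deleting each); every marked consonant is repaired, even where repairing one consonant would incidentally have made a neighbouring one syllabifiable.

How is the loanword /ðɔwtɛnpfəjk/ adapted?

ðɔwtɛpfə

Under (C)(C)V, the unsyllabifiable consonants are /n/, /j/, /k/ (no codas are permitted; onsets may contain at most 2 consonants).
Each unlicensed consonant is deleted: /n/, /j/, /k/.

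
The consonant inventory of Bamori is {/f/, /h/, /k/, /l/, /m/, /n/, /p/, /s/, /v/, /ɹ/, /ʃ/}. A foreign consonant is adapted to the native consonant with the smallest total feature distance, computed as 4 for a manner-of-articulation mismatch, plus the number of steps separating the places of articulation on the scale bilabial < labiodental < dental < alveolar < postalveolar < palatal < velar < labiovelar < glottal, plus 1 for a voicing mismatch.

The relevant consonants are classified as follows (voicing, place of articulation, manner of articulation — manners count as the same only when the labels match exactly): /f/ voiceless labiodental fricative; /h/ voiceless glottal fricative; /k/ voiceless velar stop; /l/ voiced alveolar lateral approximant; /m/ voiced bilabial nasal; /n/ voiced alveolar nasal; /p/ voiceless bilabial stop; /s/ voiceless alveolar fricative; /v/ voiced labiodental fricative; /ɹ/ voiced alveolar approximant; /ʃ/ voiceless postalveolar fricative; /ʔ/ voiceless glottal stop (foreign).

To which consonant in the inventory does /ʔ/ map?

k

/k/ is closest: same manner (stop), place distance 2 (glottal→velar), same voicing; total 2. Next closest is /h/ at distance 4.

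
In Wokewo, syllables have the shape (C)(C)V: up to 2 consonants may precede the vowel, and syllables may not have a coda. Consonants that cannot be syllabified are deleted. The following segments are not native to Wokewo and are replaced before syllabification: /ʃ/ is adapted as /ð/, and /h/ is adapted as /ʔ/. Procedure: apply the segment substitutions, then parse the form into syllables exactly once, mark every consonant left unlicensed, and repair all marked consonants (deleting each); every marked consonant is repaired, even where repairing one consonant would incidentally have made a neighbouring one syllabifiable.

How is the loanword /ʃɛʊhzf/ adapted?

ðɛʊ

Substitution: /ʃ/ → /ð/, /h/ → /ʔ/, giving /ðɛʊʔzf/.
Under (C)(C)V, the unsyllabifiable consonants are /ʔ/, /z/, /f/ (no codas are permitted; onsets may contain at most 2 consonants).
Each unlicensed consonant is deleted: /ʔ/, /z/, /f/.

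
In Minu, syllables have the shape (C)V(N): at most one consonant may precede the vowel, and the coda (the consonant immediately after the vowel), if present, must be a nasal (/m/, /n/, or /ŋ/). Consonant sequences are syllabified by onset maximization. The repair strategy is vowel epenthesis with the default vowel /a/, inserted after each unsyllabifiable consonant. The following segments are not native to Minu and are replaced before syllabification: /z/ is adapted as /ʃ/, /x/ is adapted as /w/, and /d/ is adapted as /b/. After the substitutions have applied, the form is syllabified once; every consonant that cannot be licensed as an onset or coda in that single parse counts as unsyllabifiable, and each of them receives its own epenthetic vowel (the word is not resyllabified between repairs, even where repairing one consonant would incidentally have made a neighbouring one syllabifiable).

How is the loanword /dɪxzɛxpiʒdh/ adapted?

bɪwaʃɛwapiʒabaha

Substitution: /d/ → /b/, /x/ → /w/, /z/ → /ʃ/, giving /bɪwʃɛwpiʒbh/.
The consonants /w/, /w/, /ʒ/, /b/, /h/ cannot be parsed into a legal (C)V(N) syllable (only a nasal (/m/, /n/, or /ŋ/) is licensed in coda position; onsets are limited to one consonant).
Inserting the epenthetic vowel yields /w/ → /wa/, /w/ → /wa/, /ʒ/ → /ʒa/, /b/ → /ba/, /h/ → /ha/.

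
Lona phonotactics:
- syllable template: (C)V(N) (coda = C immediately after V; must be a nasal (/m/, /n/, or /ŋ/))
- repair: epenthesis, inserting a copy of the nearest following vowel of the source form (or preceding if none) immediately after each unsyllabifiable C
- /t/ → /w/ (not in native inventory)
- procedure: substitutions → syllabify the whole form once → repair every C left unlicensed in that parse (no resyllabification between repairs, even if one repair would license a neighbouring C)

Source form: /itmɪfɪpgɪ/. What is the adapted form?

Substitution: /t/ → /w/, giving /iwmɪfɪpgɪ/.
Under (C)V(N), the unsyllabifiable consonants are /w/, /p/ (only a nasal (/m/, /n/, or /ŋ/) is licensed in coda position; onsets are limited to one consonant).
Epenthesis after each stranded consonant: /w/ → /wɪ/, /p/ → /pɪ/.

iwɪmɪfɪpɪgɪ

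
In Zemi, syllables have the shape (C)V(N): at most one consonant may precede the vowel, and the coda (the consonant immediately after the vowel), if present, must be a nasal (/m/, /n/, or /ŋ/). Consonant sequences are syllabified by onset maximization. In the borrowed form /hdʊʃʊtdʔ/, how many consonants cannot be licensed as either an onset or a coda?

4

Under (C)V(N), the unsyllabifiable consonants are /h/, /t/, /d/, /ʔ/ (only a nasal (/m/, /n/, or /ŋ/) is licensed in coda position; onsets are limited to one consonant).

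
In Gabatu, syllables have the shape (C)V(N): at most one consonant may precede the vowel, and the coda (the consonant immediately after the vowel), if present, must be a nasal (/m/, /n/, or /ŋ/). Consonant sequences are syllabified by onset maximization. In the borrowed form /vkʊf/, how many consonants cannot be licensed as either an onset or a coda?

Syllabifying with onset maximization leaves /v/, /f/ stranded (only a nasal (/m/, /n/, or /ŋ/) is licensed in coda position; onsets are limited to one consonant).

2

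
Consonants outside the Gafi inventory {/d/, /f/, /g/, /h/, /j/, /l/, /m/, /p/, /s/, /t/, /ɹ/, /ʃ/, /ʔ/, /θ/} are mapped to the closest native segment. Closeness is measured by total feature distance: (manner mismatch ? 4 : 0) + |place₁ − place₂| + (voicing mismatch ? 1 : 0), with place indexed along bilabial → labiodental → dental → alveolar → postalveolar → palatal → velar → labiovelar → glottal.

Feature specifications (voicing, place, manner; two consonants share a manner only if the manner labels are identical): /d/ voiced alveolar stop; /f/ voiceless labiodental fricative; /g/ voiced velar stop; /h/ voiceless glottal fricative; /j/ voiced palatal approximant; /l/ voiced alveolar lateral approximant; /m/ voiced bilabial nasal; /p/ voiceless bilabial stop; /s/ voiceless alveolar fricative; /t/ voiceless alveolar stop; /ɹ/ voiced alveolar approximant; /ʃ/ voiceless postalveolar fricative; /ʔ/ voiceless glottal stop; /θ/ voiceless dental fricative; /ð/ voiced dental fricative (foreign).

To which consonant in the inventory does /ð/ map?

θ

/θ/ is closest: same manner (fricative), place distance 0 (dental→dental), voicing differs (+1); total 1. Next closest is /f/ at distance 2.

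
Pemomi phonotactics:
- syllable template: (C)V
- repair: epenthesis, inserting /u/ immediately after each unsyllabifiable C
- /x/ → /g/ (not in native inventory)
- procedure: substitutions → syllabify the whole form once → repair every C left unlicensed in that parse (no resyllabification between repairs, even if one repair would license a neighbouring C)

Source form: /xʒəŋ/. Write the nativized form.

Substitution: /x/ → /g/, giving /gʒəŋ/.
The consonants /g/, /ŋ/ cannot be parsed into a legal (C)V syllable (no codas are permitted; onsets are limited to one consonant).
Epenthesis after each stranded consonant: /g/ → /gu/, /ŋ/ → /ŋu/.

guʒəŋu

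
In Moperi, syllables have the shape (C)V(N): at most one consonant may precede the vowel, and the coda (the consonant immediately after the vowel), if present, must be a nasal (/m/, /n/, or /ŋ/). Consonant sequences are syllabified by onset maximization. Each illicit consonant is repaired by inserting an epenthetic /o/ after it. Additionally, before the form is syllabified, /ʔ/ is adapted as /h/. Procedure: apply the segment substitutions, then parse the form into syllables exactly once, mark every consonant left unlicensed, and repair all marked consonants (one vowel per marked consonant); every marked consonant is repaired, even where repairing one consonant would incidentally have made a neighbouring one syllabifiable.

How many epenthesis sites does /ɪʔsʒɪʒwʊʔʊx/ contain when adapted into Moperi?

After substitution the input is /ɪhsʒɪʒwʊhʊx/.
The unsyllabifiable consonants are /h/, /s/, /ʒ/, /x/; each receives one epenthetic vowel.

4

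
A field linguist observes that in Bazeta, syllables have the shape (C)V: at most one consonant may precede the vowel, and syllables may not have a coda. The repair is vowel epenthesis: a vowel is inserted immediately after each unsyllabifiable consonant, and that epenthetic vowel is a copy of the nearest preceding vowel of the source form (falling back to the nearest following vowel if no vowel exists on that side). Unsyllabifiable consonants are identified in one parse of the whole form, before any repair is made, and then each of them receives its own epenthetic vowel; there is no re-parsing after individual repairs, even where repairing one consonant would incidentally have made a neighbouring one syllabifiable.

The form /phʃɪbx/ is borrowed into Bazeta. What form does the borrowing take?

The consonants /p/, /h/, /b/, /x/ cannot be parsed into a legal (C)V syllable (no codas are permitted; onsets are limited to one consonant).
Inserting the epenthetic vowel yields /p/ → /pɪ/, /h/ → /hɪ/, /b/ → /bɪ/, /x/ → /xɪ/.

pɪhɪʃɪbɪxɪ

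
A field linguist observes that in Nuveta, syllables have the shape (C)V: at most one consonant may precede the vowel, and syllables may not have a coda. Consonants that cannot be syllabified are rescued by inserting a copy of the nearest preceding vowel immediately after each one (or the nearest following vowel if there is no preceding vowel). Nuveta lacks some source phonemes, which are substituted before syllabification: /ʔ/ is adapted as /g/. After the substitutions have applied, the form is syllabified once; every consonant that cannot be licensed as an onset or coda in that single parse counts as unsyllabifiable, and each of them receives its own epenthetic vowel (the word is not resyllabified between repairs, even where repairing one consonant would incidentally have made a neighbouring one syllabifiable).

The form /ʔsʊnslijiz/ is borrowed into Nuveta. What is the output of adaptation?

Substitution: /ʔ/ → /g/, giving /gsʊnslijiz/.
The consonants /g/, /n/, /s/, /z/ cannot be parsed into a legal (C)V syllable (no codas are permitted; onsets are limited to one consonant).
Inserting the epenthetic vowel yields /g/ → /gʊ/, /n/ → /nʊ/, /s/ → /sʊ/, /z/ → /zi/.

gʊsʊnʊsʊlijizi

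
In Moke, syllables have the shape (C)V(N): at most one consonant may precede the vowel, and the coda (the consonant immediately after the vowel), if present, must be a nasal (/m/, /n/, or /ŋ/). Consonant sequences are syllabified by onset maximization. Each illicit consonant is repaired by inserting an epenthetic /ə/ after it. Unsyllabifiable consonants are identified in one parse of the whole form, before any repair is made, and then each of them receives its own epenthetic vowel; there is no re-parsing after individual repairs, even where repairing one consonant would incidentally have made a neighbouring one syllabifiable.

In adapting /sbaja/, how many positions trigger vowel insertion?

The unsyllabifiable consonants are /s/; each receives one epenthetic vowel.

1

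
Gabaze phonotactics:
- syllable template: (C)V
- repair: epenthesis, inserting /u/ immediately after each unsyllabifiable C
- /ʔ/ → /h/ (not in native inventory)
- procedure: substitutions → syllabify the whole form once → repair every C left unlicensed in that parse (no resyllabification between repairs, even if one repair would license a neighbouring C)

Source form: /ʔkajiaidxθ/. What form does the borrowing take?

hukajiaiduxuθu

Substitution: /ʔ/ → /h/, giving /hkajiaidxθ/.
Under (C)V, the unsyllabifiable consonants are /h/, /d/, /x/, /θ/ (no codas are permitted; onsets are limited to one consonant).
Inserting the epenthetic vowel yields /h/ → /hu/, /d/ → /du/, /x/ → /xu/, /θ/ → /θu/.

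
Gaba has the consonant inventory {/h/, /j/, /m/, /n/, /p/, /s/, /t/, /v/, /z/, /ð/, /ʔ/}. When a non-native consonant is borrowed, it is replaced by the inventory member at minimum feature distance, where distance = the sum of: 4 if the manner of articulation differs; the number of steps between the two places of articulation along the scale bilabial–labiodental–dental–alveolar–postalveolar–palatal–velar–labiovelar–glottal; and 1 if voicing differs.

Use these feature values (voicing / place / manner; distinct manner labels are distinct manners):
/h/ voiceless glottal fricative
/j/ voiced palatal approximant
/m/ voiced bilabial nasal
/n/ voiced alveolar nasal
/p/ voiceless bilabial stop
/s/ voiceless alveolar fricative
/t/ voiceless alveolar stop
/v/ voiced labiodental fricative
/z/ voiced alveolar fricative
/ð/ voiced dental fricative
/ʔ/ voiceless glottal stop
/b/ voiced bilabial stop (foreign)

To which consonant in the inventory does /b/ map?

/p/ is closest: same manner (stop), place distance 0 (bilabial→bilabial), voicing differs (+1); total 1. Next closest is /m/ at distance 4.

p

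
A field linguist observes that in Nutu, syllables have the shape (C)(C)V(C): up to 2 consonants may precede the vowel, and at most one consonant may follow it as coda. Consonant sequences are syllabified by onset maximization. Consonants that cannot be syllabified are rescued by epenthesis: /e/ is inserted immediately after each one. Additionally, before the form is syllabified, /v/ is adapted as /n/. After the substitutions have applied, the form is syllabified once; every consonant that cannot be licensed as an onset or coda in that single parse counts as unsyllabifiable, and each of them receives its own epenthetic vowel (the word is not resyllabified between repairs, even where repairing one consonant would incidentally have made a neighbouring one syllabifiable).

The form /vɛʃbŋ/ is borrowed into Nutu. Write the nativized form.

Substitution: /v/ → /n/, giving /nɛʃbŋ/.
The consonants /b/, /ŋ/ cannot be parsed into a legal (C)(C)V(C) syllable (at most one coda consonant is licensed; onsets may contain at most 2 consonants).
Inserting the epenthetic vowel yields /b/ → /be/, /ŋ/ → /ŋe/.

nɛʃbeŋe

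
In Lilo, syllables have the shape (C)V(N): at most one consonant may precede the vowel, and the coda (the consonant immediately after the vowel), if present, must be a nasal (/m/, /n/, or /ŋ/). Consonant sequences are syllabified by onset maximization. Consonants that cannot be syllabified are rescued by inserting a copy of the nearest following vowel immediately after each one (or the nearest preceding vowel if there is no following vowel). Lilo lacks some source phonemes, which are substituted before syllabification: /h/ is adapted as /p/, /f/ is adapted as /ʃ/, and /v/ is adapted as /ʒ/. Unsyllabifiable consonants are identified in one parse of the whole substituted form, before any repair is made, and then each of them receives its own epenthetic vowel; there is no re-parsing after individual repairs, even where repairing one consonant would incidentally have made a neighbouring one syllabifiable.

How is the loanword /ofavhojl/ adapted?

Substitution: /f/ → /ʃ/, /v/ → /ʒ/, /h/ → /p/, giving /oʃaʒpojl/.
Syllabifying with onset maximization leaves /ʒ/, /j/, /l/ stranded (only a nasal (/m/, /n/, or /ŋ/) is licensed in coda position; onsets are limited to one consonant).
Epenthesis after each stranded consonant: /ʒ/ → /ʒo/, /j/ → /jo/, /l/ → /lo/.

oʃaʒopojolo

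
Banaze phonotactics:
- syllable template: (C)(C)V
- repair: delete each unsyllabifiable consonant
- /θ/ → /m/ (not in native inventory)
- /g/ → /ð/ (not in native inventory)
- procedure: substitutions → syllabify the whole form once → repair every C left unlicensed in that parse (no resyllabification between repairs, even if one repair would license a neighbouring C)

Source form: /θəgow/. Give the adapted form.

Substitution: /θ/ → /m/, /g/ → /ð/, giving /məðow/.
Syllabifying with onset maximization leaves /w/ stranded (no codas are permitted; onsets may contain at most 2 consonants).
Each unlicensed consonant is deleted: /w/.

məðo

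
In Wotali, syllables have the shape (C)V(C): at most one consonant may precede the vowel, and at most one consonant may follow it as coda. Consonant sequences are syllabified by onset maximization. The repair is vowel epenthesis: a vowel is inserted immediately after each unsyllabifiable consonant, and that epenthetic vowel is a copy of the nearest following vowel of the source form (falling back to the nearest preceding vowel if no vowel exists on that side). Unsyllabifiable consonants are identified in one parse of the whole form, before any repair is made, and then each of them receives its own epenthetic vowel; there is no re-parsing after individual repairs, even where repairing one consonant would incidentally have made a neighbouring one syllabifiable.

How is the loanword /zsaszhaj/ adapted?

The consonants /z/, /z/ cannot be parsed into a legal (C)V(C) syllable (at most one coda consonant is licensed; onsets are limited to one consonant).
Inserting the epenthetic vowel yields /z/ → /za/, /z/ → /za/.

zasaszahaj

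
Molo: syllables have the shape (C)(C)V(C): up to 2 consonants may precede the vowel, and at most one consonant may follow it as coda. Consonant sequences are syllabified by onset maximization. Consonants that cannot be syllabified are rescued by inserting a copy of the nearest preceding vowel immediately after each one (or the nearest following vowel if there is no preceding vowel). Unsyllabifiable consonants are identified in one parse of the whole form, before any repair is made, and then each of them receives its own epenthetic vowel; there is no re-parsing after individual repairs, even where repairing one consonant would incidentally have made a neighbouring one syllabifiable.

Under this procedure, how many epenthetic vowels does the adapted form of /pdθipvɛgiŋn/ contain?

2

The unsyllabifiable consonants are /p/, /n/; each receives one epenthetic vowel.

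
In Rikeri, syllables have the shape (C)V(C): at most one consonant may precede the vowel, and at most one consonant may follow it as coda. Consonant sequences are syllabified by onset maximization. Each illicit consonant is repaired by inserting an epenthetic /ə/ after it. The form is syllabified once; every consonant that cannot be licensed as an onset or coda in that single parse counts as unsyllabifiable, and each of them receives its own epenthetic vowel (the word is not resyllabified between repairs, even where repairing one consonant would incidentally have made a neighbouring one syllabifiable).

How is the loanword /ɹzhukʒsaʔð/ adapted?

Under (C)V(C), the unsyllabifiable consonants are /ɹ/, /z/, /ʒ/, /ð/ (at most one coda consonant is licensed; onsets are limited to one consonant).
Epenthesis after each stranded consonant: /ɹ/ → /ɹə/, /z/ → /zə/, /ʒ/ → /ʒə/, /ð/ → /ðə/.

ɹəzəhukʒəsaʔðə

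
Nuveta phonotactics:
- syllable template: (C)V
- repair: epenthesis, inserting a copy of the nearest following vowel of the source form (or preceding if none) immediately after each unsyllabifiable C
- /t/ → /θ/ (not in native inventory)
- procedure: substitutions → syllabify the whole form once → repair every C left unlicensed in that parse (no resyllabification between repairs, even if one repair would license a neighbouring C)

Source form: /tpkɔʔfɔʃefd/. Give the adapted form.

Substitution: /t/ → /θ/, giving /θpkɔʔfɔʃefd/.
Under (C)V, the unsyllabifiable consonants are /θ/, /p/, /ʔ/, /f/, /d/ (no codas are permitted; onsets are limited to one consonant).
Each unlicensed consonant becomes the onset of a new syllable: /θ/ → /θɔ/, /p/ → /pɔ/, /ʔ/ → /ʔɔ/, /f/ → /fe/, /d/ → /de/.

θɔpɔkɔʔɔfɔʃefede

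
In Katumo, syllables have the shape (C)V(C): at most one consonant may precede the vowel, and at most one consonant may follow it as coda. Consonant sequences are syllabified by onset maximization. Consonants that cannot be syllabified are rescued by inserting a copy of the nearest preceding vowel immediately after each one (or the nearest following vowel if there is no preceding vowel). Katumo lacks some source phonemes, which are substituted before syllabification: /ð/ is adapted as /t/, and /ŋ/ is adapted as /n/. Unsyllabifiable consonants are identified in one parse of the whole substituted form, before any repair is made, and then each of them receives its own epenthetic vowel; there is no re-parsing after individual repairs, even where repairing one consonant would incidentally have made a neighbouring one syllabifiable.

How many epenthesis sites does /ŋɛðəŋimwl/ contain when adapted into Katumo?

After substitution the input is /nɛtənimwl/.
The unsyllabifiable consonants are /w/, /l/; each receives one epenthetic vowel.

2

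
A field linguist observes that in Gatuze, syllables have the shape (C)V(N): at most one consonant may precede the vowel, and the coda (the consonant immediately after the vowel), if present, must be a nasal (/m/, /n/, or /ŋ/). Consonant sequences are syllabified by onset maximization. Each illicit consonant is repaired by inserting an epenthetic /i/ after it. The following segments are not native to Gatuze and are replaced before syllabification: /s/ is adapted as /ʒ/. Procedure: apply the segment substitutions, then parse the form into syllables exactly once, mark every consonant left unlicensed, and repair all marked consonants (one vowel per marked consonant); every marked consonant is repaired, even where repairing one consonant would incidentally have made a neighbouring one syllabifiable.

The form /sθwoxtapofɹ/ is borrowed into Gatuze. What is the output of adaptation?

ʒiθiwoxitapofiɹi

Substitution: /s/ → /ʒ/, giving /ʒθwoxtapofɹ/.
The consonants /ʒ/, /θ/, /x/, /f/, /ɹ/ cannot be parsed into a legal (C)V(N) syllable (only a nasal (/m/, /n/, or /ŋ/) is licensed in coda position; onsets are limited to one consonant).
Inserting the epenthetic vowel yields /ʒ/ → /ʒi/, /θ/ → /θi/, /x/ → /xi/, /f/ → /fi/, /ɹ/ → /ɹi/.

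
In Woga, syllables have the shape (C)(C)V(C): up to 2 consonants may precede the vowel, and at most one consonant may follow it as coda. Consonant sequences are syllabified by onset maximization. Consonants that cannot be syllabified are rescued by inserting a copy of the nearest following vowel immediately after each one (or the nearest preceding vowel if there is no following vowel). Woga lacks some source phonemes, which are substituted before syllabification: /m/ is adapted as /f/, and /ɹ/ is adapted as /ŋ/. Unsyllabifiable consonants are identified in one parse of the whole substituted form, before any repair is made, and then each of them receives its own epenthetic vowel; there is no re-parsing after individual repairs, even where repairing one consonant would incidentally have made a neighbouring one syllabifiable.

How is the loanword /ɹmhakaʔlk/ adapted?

ŋafhakaʔlaka

Substitution: /ɹ/ → /ŋ/, /m/ → /f/, giving /ŋfhakaʔlk/.
Syllabifying with onset maximization leaves /ŋ/, /l/, /k/ stranded (at most one coda consonant is licensed; onsets may contain at most 2 consonants).
Each unlicensed consonant becomes the onset of a new syllable: /ŋ/ → /ŋa/, /l/ → /la/, /k/ → /ka/.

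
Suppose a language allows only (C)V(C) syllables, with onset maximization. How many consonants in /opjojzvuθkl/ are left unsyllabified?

3

Syllabifying with onset maximization leaves /z/, /k/, /l/ stranded (at most one coda consonant is licensed; onsets are limited to one consonant).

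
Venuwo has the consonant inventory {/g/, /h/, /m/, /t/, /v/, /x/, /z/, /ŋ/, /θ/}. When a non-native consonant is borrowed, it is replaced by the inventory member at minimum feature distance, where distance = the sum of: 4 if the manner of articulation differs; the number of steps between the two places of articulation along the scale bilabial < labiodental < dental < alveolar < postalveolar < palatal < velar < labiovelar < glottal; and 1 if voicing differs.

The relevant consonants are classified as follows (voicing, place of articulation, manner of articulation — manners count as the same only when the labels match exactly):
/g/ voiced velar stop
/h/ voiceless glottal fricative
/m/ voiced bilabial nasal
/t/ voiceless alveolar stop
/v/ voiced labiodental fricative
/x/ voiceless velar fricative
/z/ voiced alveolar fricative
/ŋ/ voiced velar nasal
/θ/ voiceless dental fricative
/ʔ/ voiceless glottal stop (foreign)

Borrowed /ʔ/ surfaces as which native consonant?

/g/ is closest: same manner (stop), place distance 2 (glottal→velar), voicing differs (+1); total 3. Next closest is /h/ at distance 4.

g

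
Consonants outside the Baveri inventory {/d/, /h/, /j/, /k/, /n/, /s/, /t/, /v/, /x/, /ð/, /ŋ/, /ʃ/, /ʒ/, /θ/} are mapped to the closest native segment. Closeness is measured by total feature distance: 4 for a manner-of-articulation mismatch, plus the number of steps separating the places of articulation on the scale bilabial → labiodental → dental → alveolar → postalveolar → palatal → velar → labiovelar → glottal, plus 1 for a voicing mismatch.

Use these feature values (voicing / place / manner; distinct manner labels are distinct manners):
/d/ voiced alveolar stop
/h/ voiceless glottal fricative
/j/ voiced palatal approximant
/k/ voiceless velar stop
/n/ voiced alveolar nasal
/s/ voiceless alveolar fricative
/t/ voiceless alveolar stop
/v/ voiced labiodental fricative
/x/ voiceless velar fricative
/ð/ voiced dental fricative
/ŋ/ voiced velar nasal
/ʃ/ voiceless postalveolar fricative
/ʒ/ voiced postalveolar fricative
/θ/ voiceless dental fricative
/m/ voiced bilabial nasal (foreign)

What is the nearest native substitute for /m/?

n

/n/ is closest: same manner (nasal), place distance 3 (bilabial→alveolar), same voicing; total 3. Next closest is /v/ at distance 5.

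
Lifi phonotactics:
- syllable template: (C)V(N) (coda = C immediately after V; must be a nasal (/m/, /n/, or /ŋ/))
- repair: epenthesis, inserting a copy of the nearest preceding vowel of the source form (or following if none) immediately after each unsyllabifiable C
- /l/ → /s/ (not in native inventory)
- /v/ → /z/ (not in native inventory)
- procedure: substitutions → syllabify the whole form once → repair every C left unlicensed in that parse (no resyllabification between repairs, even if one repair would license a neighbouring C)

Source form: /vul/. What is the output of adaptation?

zusu

Substitution: /v/ → /z/, /l/ → /s/, giving /zus/.
Under (C)V(N), the unsyllabifiable consonants are /s/ (only a nasal (/m/, /n/, or /ŋ/) is licensed in coda position; onsets are limited to one consonant).
Inserting the epenthetic vowel yields /s/ → /su/.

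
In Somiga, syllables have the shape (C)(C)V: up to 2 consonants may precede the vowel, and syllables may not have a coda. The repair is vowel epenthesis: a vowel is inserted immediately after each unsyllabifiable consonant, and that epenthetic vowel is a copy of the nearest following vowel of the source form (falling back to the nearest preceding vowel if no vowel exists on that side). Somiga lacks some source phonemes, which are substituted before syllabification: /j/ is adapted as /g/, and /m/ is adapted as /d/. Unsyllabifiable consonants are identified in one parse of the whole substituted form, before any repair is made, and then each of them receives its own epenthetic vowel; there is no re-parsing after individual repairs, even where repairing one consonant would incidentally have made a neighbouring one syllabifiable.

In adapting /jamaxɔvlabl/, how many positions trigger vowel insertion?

After substitution the input is /gadaxɔvlabl/.
The unsyllabifiable consonants are /b/, /l/; each receives one epenthetic vowel.

2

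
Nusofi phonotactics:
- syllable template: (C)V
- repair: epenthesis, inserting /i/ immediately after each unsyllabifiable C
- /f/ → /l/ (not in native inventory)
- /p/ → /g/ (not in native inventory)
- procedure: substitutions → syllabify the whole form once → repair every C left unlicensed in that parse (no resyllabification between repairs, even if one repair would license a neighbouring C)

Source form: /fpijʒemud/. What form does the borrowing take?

Substitution: /f/ → /l/, /p/ → /g/, giving /lgijʒemud/.
Under (C)V, the unsyllabifiable consonants are /l/, /j/, /d/ (no codas are permitted; onsets are limited to one consonant).
Each unlicensed consonant becomes the onset of a new syllable: /l/ → /li/, /j/ → /ji/, /d/ → /di/.

ligijiʒemudi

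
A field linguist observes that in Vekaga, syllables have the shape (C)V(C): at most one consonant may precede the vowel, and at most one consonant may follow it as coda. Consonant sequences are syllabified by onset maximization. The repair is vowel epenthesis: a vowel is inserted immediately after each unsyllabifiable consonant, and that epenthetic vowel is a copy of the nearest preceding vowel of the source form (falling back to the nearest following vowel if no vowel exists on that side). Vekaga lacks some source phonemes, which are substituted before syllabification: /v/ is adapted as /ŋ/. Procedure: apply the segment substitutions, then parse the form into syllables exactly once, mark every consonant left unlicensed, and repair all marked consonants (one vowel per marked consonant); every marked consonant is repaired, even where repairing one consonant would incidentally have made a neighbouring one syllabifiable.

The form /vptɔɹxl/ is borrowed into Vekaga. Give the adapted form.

ŋɔpɔtɔɹxɔlɔ

Substitution: /v/ → /ŋ/, giving /ŋptɔɹxl/.
The consonants /ŋ/, /p/, /x/, /l/ cannot be parsed into a legal (C)V(C) syllable (at most one coda consonant is licensed; onsets are limited to one consonant).
Each unlicensed consonant becomes the onset of a new syllable: /ŋ/ → /ŋɔ/, /p/ → /pɔ/, /x/ → /xɔ/, /l/ → /lɔ/.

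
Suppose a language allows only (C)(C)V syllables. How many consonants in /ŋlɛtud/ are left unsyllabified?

Under (C)(C)V, the unsyllabifiable consonants are /d/ (no codas are permitted; onsets may contain at most 2 consonants).

1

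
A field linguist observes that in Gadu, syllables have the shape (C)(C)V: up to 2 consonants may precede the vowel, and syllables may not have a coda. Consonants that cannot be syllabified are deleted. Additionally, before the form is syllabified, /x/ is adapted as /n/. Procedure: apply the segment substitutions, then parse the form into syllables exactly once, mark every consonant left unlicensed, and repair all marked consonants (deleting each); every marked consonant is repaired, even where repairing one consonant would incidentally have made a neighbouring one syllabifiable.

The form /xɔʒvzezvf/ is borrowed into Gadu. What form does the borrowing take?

Substitution: /x/ → /n/, giving /nɔʒvzezvf/.
Syllabifying with onset maximization leaves /ʒ/, /z/, /v/, /f/ stranded (no codas are permitted; onsets may contain at most 2 consonants).
Each unlicensed consonant is deleted: /ʒ/, /z/, /v/, /f/.

nɔvze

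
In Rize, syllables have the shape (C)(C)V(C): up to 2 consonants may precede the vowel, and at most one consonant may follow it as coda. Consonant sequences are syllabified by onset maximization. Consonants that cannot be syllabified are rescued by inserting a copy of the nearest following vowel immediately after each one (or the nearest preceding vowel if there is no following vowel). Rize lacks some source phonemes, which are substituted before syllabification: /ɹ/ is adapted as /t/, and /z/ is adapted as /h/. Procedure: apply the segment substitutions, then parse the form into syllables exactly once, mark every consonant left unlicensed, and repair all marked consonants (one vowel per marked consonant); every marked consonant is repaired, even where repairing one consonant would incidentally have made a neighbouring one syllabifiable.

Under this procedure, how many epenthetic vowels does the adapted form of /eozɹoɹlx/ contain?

After substitution the input is /eohtotlx/.
The unsyllabifiable consonants are /l/, /x/; each receives one epenthetic vowel.

2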